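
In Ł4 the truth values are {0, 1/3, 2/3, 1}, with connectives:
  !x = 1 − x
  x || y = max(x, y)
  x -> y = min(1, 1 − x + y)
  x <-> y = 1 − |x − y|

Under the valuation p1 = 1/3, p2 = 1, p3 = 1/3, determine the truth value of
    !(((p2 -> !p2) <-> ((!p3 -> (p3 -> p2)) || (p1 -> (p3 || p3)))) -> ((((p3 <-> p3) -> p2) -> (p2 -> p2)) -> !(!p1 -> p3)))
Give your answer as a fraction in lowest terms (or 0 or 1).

0

!p2 = !1 = 0
p2 -> !p2 = 1 -> 0 = 0
!p3 = !1/3 = 2/3
p3 -> p2 = 1/3 -> 1 = 1
!p3 -> (p3 -> p2) = 2/3 -> 1 = 1
p3 || p3 = 1/3 || 1/3 = 1/3
p1 -> (p3 || p3) = 1/3 -> 1/3 = 1
(!p3 -> (p3 -> p2)) || (p1 -> (p3 || p3)) = 1 || 1 = 1
(p2 -> !p2) <-> ((!p3 -> (p3 -> p2)) || (p1 -> (p3 || p3))) = 0 <-> 1 = 0
p3 <-> p3 = 1/3 <-> 1/3 = 1
(p3 <-> p3) -> p2 = 1 -> 1 = 1
p2 -> p2 = 1 -> 1 = 1
((p3 <-> p3) -> p2) -> (p2 -> p2) = 1 -> 1 = 1
!p1 = !1/3 = 2/3
!p1 -> p3 = 2/3 -> 1/3 = 2/3
!(!p1 -> p3) = !2/3 = 1/3
(((p3 <-> p3) -> p2) -> (p2 -> p2)) -> !(!p1 -> p3) = 1 -> 1/3 = 1/3
((p2 -> !p2) <-> ((!p3 -> (p3 -> p2)) || (p1 -> (p3 || p3)))) -> ((((p3 <-> p3) -> p2) -> (p2 -> p2)) -> !(!p1 -> p3)) = 0 -> 1/3 = 1
!(((p2 -> !p2) <-> ((!p3 -> (p3 -> p2)) || (p1 -> (p3 || p3)))) -> ((((p3 <-> p3) -> p2) -> (p2 -> p2)) -> !(!p1 -> p3))) = !1 = 0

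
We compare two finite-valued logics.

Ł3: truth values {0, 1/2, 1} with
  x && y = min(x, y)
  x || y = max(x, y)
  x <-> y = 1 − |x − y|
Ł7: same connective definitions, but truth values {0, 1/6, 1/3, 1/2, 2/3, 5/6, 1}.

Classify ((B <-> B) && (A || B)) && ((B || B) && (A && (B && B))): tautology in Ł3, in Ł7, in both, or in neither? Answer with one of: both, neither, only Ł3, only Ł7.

neither

In Ł3: at A = 0, B = 0 the value is 0 — not a tautology.
In Ł7: at A = 0, B = 0 the value is 0 — not a tautology.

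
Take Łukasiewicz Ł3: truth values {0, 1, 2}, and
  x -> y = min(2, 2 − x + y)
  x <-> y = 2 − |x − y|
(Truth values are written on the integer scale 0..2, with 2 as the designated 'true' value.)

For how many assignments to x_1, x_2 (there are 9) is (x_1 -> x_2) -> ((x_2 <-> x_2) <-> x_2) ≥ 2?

x_1 = 0, x_2 = 0 ↦ 0  <
x_1 = 0, x_2 = 1 ↦ 1  <
x_1 = 0, x_2 = 2 ↦ 2  ≥
x_1 = 1, x_2 = 0 ↦ 1  <
x_1 = 1, x_2 = 1 ↦ 1  <
x_1 = 1, x_2 = 2 ↦ 2  ≥
x_1 = 2, x_2 = 0 ↦ 2  ≥
x_1 = 2, x_2 = 1 ↦ 2  ≥
x_1 = 2, x_2 = 2 ↦ 2  ≥
So 5 of the 9 assignments meet the threshold.

5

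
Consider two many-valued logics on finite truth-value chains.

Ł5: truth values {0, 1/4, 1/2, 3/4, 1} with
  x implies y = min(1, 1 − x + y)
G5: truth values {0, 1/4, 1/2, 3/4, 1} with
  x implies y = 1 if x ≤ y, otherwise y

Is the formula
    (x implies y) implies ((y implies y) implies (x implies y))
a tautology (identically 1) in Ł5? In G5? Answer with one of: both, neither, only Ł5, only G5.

both

In Ł5: every assignment gives 1 — tautology.
In G5: every assignment gives 1 — tautology.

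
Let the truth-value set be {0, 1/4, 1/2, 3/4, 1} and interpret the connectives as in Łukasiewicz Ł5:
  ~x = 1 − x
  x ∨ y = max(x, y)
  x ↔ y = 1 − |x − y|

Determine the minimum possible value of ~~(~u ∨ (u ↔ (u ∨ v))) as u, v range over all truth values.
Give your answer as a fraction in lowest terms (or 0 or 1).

1/2

Take u = 1/2, v = 1:
~u = ~1/2 = 1/2
u ∨ v = 1/2 ∨ 1 = 1
u ↔ (u ∨ v) = 1/2 ↔ 1 = 1/2
~u ∨ (u ↔ (u ∨ v)) = 1/2 ∨ 1/2 = 1/2
~(~u ∨ (u ↔ (u ∨ v))) = ~1/2 = 1/2
~~(~u ∨ (u ↔ (u ∨ v))) = ~1/2 = 1/2
No assignment yields a value below 1/2, so this is the minimum.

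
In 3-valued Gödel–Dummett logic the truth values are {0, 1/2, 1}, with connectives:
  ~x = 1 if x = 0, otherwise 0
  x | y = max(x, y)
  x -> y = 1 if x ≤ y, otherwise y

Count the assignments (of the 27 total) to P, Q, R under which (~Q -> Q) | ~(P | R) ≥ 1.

19

value 1: 19 assignments (counts)
value 0: 8 assignments
So 19 of the 27 assignments meet the threshold.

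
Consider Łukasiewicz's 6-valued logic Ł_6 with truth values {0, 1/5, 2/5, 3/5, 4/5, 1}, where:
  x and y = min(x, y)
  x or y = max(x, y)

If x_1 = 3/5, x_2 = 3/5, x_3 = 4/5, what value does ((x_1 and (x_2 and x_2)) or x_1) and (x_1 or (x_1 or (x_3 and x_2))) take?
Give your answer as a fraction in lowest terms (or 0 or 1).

x_2 and x_2 = 3/5 and 3/5 = 3/5
x_1 and (x_2 and x_2) = 3/5 and 3/5 = 3/5
(x_1 and (x_2 and x_2)) or x_1 = 3/5 or 3/5 = 3/5
x_3 and x_2 = 4/5 and 3/5 = 3/5
x_1 or (x_3 and x_2) = 3/5 or 3/5 = 3/5
x_1 or (x_1 or (x_3 and x_2)) = 3/5 or 3/5 = 3/5
((x_1 and (x_2 and x_2)) or x_1) and (x_1 or (x_1 or (x_3 and x_2))) = 3/5 and 3/5 = 3/5

3/5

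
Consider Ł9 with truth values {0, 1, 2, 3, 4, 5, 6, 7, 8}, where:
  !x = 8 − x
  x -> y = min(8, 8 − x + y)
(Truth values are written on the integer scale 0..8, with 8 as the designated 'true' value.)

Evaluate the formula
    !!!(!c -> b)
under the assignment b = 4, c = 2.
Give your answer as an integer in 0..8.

!c = !2 = 6
!c -> b = 6 -> 4 = 6
!(!c -> b) = !6 = 2
!!(!c -> b) = !2 = 6
!!!(!c -> b) = !6 = 2

2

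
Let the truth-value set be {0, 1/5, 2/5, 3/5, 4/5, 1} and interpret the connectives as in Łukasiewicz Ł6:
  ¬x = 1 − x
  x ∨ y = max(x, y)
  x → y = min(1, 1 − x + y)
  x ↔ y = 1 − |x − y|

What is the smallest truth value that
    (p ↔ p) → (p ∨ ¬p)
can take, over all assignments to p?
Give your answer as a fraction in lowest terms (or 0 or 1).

Take p = 2/5:
p ↔ p = 2/5 ↔ 2/5 = 1
¬p = ¬2/5 = 3/5
p ∨ ¬p = 2/5 ∨ 3/5 = 3/5
(p ↔ p) → (p ∨ ¬p) = 1 → 3/5 = 3/5
No assignment yields a value below 3/5, so this is the minimum.

3/5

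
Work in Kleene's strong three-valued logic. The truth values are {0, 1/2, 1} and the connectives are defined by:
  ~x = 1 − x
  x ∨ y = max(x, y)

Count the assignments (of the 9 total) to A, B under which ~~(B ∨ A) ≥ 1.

A = 0, B = 0 ↦ 0  <
A = 0, B = 1/2 ↦ 1/2  <
A = 0, B = 1 ↦ 1  ≥
A = 1/2, B = 0 ↦ 1/2  <
A = 1/2, B = 1/2 ↦ 1/2  <
A = 1/2, B = 1 ↦ 1  ≥
A = 1, B = 0 ↦ 1  ≥
A = 1, B = 1/2 ↦ 1  ≥
A = 1, B = 1 ↦ 1  ≥
So 5 of the 9 assignments meet the threshold.

5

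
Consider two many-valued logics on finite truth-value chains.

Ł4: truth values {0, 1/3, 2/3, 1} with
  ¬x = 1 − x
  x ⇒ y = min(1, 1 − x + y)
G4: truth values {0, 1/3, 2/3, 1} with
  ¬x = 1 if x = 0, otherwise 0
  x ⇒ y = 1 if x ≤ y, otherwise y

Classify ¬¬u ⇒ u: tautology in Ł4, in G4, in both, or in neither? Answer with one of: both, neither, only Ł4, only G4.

only Ł4

In Ł4: every assignment gives 1 — tautology.
In G4: at u = 1/3 the value is 1/3 — not a tautology.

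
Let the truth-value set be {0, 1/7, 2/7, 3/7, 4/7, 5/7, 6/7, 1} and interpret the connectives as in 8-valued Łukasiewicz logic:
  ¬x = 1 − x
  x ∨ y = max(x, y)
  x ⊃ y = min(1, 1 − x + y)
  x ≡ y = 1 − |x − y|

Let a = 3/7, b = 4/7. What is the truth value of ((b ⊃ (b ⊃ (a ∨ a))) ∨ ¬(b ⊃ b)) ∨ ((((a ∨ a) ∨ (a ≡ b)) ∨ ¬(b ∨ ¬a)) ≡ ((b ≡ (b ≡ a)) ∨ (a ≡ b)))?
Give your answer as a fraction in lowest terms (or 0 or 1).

a ∨ a = 3/7 ∨ 3/7 = 3/7
b ⊃ (a ∨ a) = 4/7 ⊃ 3/7 = 6/7
b ⊃ (b ⊃ (a ∨ a)) = 4/7 ⊃ 6/7 = 1
b ⊃ b = 4/7 ⊃ 4/7 = 1
¬(b ⊃ b) = ¬1 = 0
(b ⊃ (b ⊃ (a ∨ a))) ∨ ¬(b ⊃ b) = 1 ∨ 0 = 1
a ∨ a = 3/7 ∨ 3/7 = 3/7
a ≡ b = 3/7 ≡ 4/7 = 6/7
(a ∨ a) ∨ (a ≡ b) = 3/7 ∨ 6/7 = 6/7
¬a = ¬3/7 = 4/7
b ∨ ¬a = 4/7 ∨ 4/7 = 4/7
¬(b ∨ ¬a) = ¬4/7 = 3/7
((a ∨ a) ∨ (a ≡ b)) ∨ ¬(b ∨ ¬a) = 6/7 ∨ 3/7 = 6/7
b ≡ a = 4/7 ≡ 3/7 = 6/7
b ≡ (b ≡ a) = 4/7 ≡ 6/7 = 5/7
a ≡ b = 3/7 ≡ 4/7 = 6/7
(b ≡ (b ≡ a)) ∨ (a ≡ b) = 5/7 ∨ 6/7 = 6/7
(((a ∨ a) ∨ (a ≡ b)) ∨ ¬(b ∨ ¬a)) ≡ ((b ≡ (b ≡ a)) ∨ (a ≡ b)) = 6/7 ≡ 6/7 = 1
((b ⊃ (b ⊃ (a ∨ a))) ∨ ¬(b ⊃ b)) ∨ ((((a ∨ a) ∨ (a ≡ b)) ∨ ¬(b ∨ ¬a)) ≡ ((b ≡ (b ≡ a)) ∨ (a ≡ b))) = 1 ∨ 1 = 1

1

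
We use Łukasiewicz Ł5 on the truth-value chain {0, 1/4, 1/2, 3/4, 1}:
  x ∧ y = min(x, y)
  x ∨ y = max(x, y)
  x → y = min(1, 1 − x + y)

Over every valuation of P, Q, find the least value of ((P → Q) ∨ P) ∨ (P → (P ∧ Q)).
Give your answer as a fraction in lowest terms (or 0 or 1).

Take P = 1/2, Q = 0:
P → Q = 1/2 → 0 = 1/2
(P → Q) ∨ P = 1/2 ∨ 1/2 = 1/2
P ∧ Q = 1/2 ∧ 0 = 0
P → (P ∧ Q) = 1/2 → 0 = 1/2
((P → Q) ∨ P) ∨ (P → (P ∧ Q)) = 1/2 ∨ 1/2 = 1/2
No assignment yields a value below 1/2, so this is the minimum.

1/2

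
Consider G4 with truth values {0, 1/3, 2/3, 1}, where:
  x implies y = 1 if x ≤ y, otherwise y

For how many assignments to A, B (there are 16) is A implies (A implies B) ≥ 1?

10

A = 0, B = 0 ↦ 1  ≥
A = 0, B = 1/3 ↦ 1  ≥
A = 0, B = 2/3 ↦ 1  ≥
A = 0, B = 1 ↦ 1  ≥
A = 1/3, B = 0 ↦ 0  <
A = 1/3, B = 1/3 ↦ 1  ≥
A = 1/3, B = 2/3 ↦ 1  ≥
A = 1/3, B = 1 ↦ 1  ≥
A = 2/3, B = 0 ↦ 0  <
A = 2/3, B = 1/3 ↦ 1/3  <
A = 2/3, B = 2/3 ↦ 1  ≥
A = 2/3, B = 1 ↦ 1  ≥
A = 1, B = 0 ↦ 0  <
A = 1, B = 1/3 ↦ 1/3  <
A = 1, B = 2/3 ↦ 2/3  <
A = 1, B = 1 ↦ 1  ≥
So 10 of the 16 assignments meet the threshold.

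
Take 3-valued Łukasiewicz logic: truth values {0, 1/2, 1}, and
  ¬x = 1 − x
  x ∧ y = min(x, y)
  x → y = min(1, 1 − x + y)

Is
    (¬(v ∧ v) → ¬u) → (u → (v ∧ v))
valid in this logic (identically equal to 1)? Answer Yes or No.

u = 0, v = 0 ↦ 1
u = 0, v = 1/2 ↦ 1
u = 0, v = 1 ↦ 1
u = 1/2, v = 0 ↦ 1
u = 1/2, v = 1/2 ↦ 1
u = 1/2, v = 1 ↦ 1
u = 1, v = 0 ↦ 1
u = 1, v = 1/2 ↦ 1
u = 1, v = 1 ↦ 1
Every assignment gives a value ≥ 1.

Yes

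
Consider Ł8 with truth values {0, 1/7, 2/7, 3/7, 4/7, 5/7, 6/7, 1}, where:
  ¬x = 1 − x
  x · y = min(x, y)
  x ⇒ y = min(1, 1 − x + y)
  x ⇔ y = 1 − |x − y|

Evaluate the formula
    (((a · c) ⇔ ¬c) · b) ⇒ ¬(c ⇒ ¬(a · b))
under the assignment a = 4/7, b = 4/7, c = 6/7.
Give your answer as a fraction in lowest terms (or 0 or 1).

6/7

a · c = 4/7 · 6/7 = 4/7
¬c = ¬6/7 = 1/7
(a · c) ⇔ ¬c = 4/7 ⇔ 1/7 = 4/7
((a · c) ⇔ ¬c) · b = 4/7 · 4/7 = 4/7
a · b = 4/7 · 4/7 = 4/7
¬(a · b) = ¬4/7 = 3/7
c ⇒ ¬(a · b) = 6/7 ⇒ 3/7 = 4/7
¬(c ⇒ ¬(a · b)) = ¬4/7 = 3/7
(((a · c) ⇔ ¬c) · b) ⇒ ¬(c ⇒ ¬(a · b)) = 4/7 ⇒ 3/7 = 6/7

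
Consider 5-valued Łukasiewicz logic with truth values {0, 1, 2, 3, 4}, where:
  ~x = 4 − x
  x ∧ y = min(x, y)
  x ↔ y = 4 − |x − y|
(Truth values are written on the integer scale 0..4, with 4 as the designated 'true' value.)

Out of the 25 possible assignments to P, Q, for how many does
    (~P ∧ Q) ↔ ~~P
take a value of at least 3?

9

value 4: 5 assignments (counts)
value 3: 4 assignments (counts)
value 2: 8 assignments
value 1: 2 assignments
value 0: 6 assignments
So 9 of the 25 assignments meet the threshold.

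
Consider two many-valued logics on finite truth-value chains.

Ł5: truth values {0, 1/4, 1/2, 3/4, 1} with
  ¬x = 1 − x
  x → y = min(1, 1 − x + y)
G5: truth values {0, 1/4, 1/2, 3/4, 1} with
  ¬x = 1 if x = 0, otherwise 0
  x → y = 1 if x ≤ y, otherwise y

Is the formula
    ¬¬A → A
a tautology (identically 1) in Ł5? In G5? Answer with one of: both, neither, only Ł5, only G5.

only Ł5

In Ł5: every assignment gives 1 — tautology.
In G5: at A = 1/4 the value is 1/4 — not a tautology.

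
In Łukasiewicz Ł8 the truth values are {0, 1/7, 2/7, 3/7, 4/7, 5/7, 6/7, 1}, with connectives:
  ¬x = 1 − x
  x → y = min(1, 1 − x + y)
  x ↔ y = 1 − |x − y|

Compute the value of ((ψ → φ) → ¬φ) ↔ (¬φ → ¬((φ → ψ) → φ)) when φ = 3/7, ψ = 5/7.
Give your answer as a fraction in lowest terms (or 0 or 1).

ψ → φ = 5/7 → 3/7 = 5/7
¬φ = ¬3/7 = 4/7
(ψ → φ) → ¬φ = 5/7 → 4/7 = 6/7
¬φ = ¬3/7 = 4/7
φ → ψ = 3/7 → 5/7 = 1
(φ → ψ) → φ = 1 → 3/7 = 3/7
¬((φ → ψ) → φ) = ¬3/7 = 4/7
¬φ → ¬((φ → ψ) → φ) = 4/7 → 4/7 = 1
((ψ → φ) → ¬φ) ↔ (¬φ → ¬((φ → ψ) → φ)) = 6/7 ↔ 1 = 6/7

6/7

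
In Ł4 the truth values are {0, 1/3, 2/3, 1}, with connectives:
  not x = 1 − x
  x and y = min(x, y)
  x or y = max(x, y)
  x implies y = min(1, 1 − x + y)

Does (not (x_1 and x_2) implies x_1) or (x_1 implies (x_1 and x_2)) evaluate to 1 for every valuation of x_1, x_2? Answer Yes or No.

No

Counterexample: take x_1 = 1/3, x_2 = 0.
x_1 and x_2 = 1/3 and 0 = 0
not (x_1 and x_2) = not 0 = 1
not (x_1 and x_2) implies x_1 = 1 implies 1/3 = 1/3
x_1 and x_2 = 1/3 and 0 = 0
x_1 implies (x_1 and x_2) = 1/3 implies 0 = 2/3
(not (x_1 and x_2) implies x_1) or (x_1 implies (x_1 and x_2)) = 1/3 or 2/3 = 2/3
This gives 2/3 ≠ 1.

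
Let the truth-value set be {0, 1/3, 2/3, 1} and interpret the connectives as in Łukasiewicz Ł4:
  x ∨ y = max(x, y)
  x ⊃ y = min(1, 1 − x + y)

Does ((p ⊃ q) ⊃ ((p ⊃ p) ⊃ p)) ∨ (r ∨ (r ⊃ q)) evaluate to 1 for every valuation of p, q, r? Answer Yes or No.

No

Counterexample: take p = 0, q = 0, r = 1/3.
p ⊃ q = 0 ⊃ 0 = 1
p ⊃ p = 0 ⊃ 0 = 1
(p ⊃ p) ⊃ p = 1 ⊃ 0 = 0
(p ⊃ q) ⊃ ((p ⊃ p) ⊃ p) = 1 ⊃ 0 = 0
r ⊃ q = 1/3 ⊃ 0 = 2/3
r ∨ (r ⊃ q) = 1/3 ∨ 2/3 = 2/3
((p ⊃ q) ⊃ ((p ⊃ p) ⊃ p)) ∨ (r ∨ (r ⊃ q)) = 0 ∨ 2/3 = 2/3
This gives 2/3 ≠ 1.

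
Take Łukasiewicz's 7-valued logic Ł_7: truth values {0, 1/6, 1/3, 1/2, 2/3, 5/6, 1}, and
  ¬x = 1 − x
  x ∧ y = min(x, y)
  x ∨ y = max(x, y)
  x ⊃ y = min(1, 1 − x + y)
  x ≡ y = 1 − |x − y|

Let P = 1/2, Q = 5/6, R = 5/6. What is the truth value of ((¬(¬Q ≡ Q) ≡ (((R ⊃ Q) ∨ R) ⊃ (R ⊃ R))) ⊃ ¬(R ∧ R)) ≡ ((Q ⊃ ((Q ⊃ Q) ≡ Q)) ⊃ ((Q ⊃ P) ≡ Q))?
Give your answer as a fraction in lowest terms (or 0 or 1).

¬Q = ¬5/6 = 1/6
¬Q ≡ Q = 1/6 ≡ 5/6 = 1/3
¬(¬Q ≡ Q) = ¬1/3 = 2/3
R ⊃ Q = 5/6 ⊃ 5/6 = 1
(R ⊃ Q) ∨ R = 1 ∨ 5/6 = 1
R ⊃ R = 5/6 ⊃ 5/6 = 1
((R ⊃ Q) ∨ R) ⊃ (R ⊃ R) = 1 ⊃ 1 = 1
¬(¬Q ≡ Q) ≡ (((R ⊃ Q) ∨ R) ⊃ (R ⊃ R)) = 2/3 ≡ 1 = 2/3
R ∧ R = 5/6 ∧ 5/6 = 5/6
¬(R ∧ R) = ¬5/6 = 1/6
(¬(¬Q ≡ Q) ≡ (((R ⊃ Q) ∨ R) ⊃ (R ⊃ R))) ⊃ ¬(R ∧ R) = 2/3 ⊃ 1/6 = 1/2
Q ⊃ Q = 5/6 ⊃ 5/6 = 1
(Q ⊃ Q) ≡ Q = 1 ≡ 5/6 = 5/6
Q ⊃ ((Q ⊃ Q) ≡ Q) = 5/6 ⊃ 5/6 = 1
Q ⊃ P = 5/6 ⊃ 1/2 = 2/3
(Q ⊃ P) ≡ Q = 2/3 ≡ 5/6 = 5/6
(Q ⊃ ((Q ⊃ Q) ≡ Q)) ⊃ ((Q ⊃ P) ≡ Q) = 1 ⊃ 5/6 = 5/6
((¬(¬Q ≡ Q) ≡ (((R ⊃ Q) ∨ R) ⊃ (R ⊃ R))) ⊃ ¬(R ∧ R)) ≡ ((Q ⊃ ((Q ⊃ Q) ≡ Q)) ⊃ ((Q ⊃ P) ≡ Q)) = 1/2 ≡ 5/6 = 2/3

2/3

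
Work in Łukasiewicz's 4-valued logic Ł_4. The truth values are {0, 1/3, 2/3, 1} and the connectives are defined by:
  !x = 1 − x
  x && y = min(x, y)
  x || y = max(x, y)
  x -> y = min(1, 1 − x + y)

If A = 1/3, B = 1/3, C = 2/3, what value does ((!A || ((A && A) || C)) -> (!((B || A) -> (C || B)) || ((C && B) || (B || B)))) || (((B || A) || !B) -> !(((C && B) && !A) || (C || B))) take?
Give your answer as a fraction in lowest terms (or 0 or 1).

2/3

!A = !1/3 = 2/3
A && A = 1/3 && 1/3 = 1/3
(A && A) || C = 1/3 || 2/3 = 2/3
!A || ((A && A) || C) = 2/3 || 2/3 = 2/3
B || A = 1/3 || 1/3 = 1/3
C || B = 2/3 || 1/3 = 2/3
(B || A) -> (C || B) = 1/3 -> 2/3 = 1
!((B || A) -> (C || B)) = !1 = 0
C && B = 2/3 && 1/3 = 1/3
B || B = 1/3 || 1/3 = 1/3
(C && B) || (B || B) = 1/3 || 1/3 = 1/3
!((B || A) -> (C || B)) || ((C && B) || (B || B)) = 0 || 1/3 = 1/3
(!A || ((A && A) || C)) -> (!((B || A) -> (C || B)) || ((C && B) || (B || B))) = 2/3 -> 1/3 = 2/3
B || A = 1/3 || 1/3 = 1/3
!B = !1/3 = 2/3
(B || A) || !B = 1/3 || 2/3 = 2/3
C && B = 2/3 && 1/3 = 1/3
!A = !1/3 = 2/3
(C && B) && !A = 1/3 && 2/3 = 1/3
C || B = 2/3 || 1/3 = 2/3
((C && B) && !A) || (C || B) = 1/3 || 2/3 = 2/3
!(((C && B) && !A) || (C || B)) = !2/3 = 1/3
((B || A) || !B) -> !(((C && B) && !A) || (C || B)) = 2/3 -> 1/3 = 2/3
((!A || ((A && A) || C)) -> (!((B || A) -> (C || B)) || ((C && B) || (B || B)))) || (((B || A) || !B) -> !(((C && B) && !A) || (C || B))) = 2/3 || 2/3 = 2/3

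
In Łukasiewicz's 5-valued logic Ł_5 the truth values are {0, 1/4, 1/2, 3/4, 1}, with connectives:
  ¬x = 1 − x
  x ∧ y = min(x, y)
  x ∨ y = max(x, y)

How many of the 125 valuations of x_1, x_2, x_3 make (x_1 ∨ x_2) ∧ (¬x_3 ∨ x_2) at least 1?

29

value 1: 29 assignments (counts)
value 3/4: 33 assignments
value 1/2: 31 assignments
value 1/4: 23 assignments
value 0: 9 assignments
So 29 of the 125 assignments meet the threshold.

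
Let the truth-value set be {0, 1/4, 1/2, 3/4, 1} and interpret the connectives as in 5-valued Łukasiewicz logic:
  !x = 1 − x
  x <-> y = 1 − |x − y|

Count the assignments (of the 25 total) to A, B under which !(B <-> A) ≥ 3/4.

value 1: 2 assignments (counts)
value 3/4: 4 assignments (counts)
value 1/2: 6 assignments
value 1/4: 8 assignments
value 0: 5 assignments
So 6 of the 25 assignments meet the threshold.

6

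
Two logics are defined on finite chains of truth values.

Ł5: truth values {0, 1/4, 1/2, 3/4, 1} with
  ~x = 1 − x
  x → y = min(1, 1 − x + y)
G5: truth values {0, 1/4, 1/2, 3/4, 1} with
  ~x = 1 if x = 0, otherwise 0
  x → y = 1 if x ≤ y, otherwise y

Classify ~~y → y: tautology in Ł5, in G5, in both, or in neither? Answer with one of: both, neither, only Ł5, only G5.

only Ł5

In Ł5: every assignment gives 1 — tautology.
In G5: at y = 1/4 the value is 1/4 — not a tautology.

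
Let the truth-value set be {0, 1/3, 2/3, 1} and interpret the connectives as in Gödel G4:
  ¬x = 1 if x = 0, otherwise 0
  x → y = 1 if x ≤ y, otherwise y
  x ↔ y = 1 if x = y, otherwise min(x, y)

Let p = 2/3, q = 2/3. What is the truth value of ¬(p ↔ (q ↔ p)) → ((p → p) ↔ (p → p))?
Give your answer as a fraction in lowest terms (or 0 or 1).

q ↔ p = 2/3 ↔ 2/3 = 1
p ↔ (q ↔ p) = 2/3 ↔ 1 = 2/3
¬(p ↔ (q ↔ p)) = ¬2/3 = 0
p → p = 2/3 → 2/3 = 1
p → p = 2/3 → 2/3 = 1
(p → p) ↔ (p → p) = 1 ↔ 1 = 1
¬(p ↔ (q ↔ p)) → ((p → p) ↔ (p → p)) = 0 → 1 = 1

1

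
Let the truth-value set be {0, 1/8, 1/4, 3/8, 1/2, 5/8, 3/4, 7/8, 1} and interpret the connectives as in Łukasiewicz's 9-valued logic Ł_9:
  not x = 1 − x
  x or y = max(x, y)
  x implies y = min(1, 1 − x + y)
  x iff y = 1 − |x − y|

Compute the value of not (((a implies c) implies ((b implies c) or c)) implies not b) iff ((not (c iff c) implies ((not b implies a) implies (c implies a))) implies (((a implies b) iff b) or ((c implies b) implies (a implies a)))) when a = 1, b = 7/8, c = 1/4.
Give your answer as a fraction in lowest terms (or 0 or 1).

7/8

a implies c = 1 implies 1/4 = 1/4
b implies c = 7/8 implies 1/4 = 3/8
(b implies c) or c = 3/8 or 1/4 = 3/8
(a implies c) implies ((b implies c) or c) = 1/4 implies 3/8 = 1
not b = not 7/8 = 1/8
((a implies c) implies ((b implies c) or c)) implies not b = 1 implies 1/8 = 1/8
not (((a implies c) implies ((b implies c) or c)) implies not b) = not 1/8 = 7/8
c iff c = 1/4 iff 1/4 = 1
not (c iff c) = not 1 = 0
not b = not 7/8 = 1/8
not b implies a = 1/8 implies 1 = 1
c implies a = 1/4 implies 1 = 1
(not b implies a) implies (c implies a) = 1 implies 1 = 1
not (c iff c) implies ((not b implies a) implies (c implies a)) = 0 implies 1 = 1
a implies b = 1 implies 7/8 = 7/8
(a implies b) iff b = 7/8 iff 7/8 = 1
c implies b = 1/4 implies 7/8 = 1
a implies a = 1 implies 1 = 1
(c implies b) implies (a implies a) = 1 implies 1 = 1
((a implies b) iff b) or ((c implies b) implies (a implies a)) = 1 or 1 = 1
(not (c iff c) implies ((not b implies a) implies (c implies a))) implies (((a implies b) iff b) or ((c implies b) implies (a implies a))) = 1 implies 1 = 1
not (((a implies c) implies ((b implies c) or c)) implies not b) iff ((not (c iff c) implies ((not b implies a) implies (c implies a))) implies (((a implies b) iff b) or ((c implies b) implies (a implies a)))) = 7/8 iff 1 = 7/8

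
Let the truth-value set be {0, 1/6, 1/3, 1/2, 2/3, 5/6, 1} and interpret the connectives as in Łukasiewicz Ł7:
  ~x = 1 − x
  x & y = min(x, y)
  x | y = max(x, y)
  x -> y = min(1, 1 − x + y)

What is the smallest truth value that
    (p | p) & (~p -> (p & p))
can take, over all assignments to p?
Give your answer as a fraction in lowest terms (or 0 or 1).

0

Take p = 0:
p | p = 0 | 0 = 0
~p = ~0 = 1
p & p = 0 & 0 = 0
~p -> (p & p) = 1 -> 0 = 0
(p | p) & (~p -> (p & p)) = 0 & 0 = 0
No assignment yields a value below 0, so this is the minimum.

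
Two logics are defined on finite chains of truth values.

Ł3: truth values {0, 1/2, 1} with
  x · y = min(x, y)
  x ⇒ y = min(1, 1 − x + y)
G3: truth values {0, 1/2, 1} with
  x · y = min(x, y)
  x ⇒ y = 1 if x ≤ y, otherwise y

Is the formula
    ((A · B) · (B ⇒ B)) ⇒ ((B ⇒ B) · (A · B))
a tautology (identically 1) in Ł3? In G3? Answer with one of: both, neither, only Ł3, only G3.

both

In Ł3: every assignment gives 1 — tautology.
In G3: every assignment gives 1 — tautology.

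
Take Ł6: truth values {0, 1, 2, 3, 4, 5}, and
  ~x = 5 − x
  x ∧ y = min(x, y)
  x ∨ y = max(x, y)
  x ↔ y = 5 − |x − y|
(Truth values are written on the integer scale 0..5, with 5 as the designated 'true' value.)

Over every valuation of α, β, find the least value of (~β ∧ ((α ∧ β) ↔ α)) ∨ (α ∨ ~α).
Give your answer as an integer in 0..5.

Take α = 2, β = 0:
~β = ~0 = 5
α ∧ β = 2 ∧ 0 = 0
(α ∧ β) ↔ α = 0 ↔ 2 = 3
~β ∧ ((α ∧ β) ↔ α) = 5 ∧ 3 = 3
~α = ~2 = 3
α ∨ ~α = 2 ∨ 3 = 3
(~β ∧ ((α ∧ β) ↔ α)) ∨ (α ∨ ~α) = 3 ∨ 3 = 3
No assignment yields a value below 3, so this is the minimum.

3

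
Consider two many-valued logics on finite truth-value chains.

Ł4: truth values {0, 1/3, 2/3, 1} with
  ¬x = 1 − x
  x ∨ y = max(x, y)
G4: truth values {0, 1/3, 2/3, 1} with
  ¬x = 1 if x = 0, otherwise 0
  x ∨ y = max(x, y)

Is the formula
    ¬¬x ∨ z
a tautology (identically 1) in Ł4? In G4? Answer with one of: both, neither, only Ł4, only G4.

In Ł4: at x = 0, z = 0 the value is 0 — not a tautology.
In G4: at x = 0, z = 0 the value is 0 — not a tautology.

neither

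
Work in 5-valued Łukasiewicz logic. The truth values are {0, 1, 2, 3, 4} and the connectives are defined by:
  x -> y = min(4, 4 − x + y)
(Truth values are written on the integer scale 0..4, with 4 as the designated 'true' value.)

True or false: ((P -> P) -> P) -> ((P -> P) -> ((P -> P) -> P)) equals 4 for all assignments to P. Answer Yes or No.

Yes

P = 0 ↦ 4
P = 1 ↦ 4
P = 2 ↦ 4
P = 3 ↦ 4
P = 4 ↦ 4
Every assignment gives a value ≥ 4.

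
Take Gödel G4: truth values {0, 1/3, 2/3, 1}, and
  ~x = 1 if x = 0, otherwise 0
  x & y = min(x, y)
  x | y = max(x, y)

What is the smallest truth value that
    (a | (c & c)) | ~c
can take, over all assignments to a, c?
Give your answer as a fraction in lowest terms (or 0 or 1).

1/3

Take a = 0, c = 1/3:
c & c = 1/3 & 1/3 = 1/3
a | (c & c) = 0 | 1/3 = 1/3
~c = ~1/3 = 0
(a | (c & c)) | ~c = 1/3 | 0 = 1/3
No assignment yields a value below 1/3, so this is the minimum.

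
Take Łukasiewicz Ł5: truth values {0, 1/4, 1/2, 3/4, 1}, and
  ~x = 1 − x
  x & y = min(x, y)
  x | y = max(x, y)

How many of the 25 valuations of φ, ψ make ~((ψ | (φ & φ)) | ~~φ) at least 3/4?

4

value 1: 1 assignment (counts)
value 3/4: 3 assignments (counts)
value 1/2: 5 assignments
value 1/4: 7 assignments
value 0: 9 assignments
So 4 of the 25 assignments meet the threshold.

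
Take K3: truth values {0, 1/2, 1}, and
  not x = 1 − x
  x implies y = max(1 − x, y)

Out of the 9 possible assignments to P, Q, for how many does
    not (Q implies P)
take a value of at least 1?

P = 0, Q = 0 ↦ 0  <
P = 0, Q = 1/2 ↦ 1/2  <
P = 0, Q = 1 ↦ 1  ≥
P = 1/2, Q = 0 ↦ 0  <
P = 1/2, Q = 1/2 ↦ 1/2  <
P = 1/2, Q = 1 ↦ 1/2  <
P = 1, Q = 0 ↦ 0  <
P = 1, Q = 1/2 ↦ 0  <
P = 1, Q = 1 ↦ 0  <
So 1 of the 9 assignments meets the threshold.

1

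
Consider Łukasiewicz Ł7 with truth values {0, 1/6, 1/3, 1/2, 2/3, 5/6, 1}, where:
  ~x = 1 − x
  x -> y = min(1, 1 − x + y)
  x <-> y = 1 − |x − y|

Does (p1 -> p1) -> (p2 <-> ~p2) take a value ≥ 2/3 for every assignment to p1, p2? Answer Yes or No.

No

Counterexample: take p1 = 0, p2 = 0.
p1 -> p1 = 0 -> 0 = 1
~p2 = ~0 = 1
p2 <-> ~p2 = 0 <-> 1 = 0
(p1 -> p1) -> (p2 <-> ~p2) = 1 -> 0 = 0
This gives 0, which is below 2/3.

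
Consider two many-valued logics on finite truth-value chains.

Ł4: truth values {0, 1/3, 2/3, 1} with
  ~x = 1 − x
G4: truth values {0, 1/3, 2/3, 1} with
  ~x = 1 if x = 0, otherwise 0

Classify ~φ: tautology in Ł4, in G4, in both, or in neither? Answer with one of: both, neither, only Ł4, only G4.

In Ł4: at φ = 1/3 the value is 2/3 — not a tautology.
In G4: at φ = 1/3 the value is 0 — not a tautology.

neither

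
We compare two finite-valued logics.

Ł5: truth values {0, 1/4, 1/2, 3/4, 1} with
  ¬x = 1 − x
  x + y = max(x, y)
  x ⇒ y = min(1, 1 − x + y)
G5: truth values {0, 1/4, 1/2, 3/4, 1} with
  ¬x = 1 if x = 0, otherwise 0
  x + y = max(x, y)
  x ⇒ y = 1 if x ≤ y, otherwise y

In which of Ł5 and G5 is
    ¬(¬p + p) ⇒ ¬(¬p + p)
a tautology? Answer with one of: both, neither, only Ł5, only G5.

In Ł5: every assignment gives 1 — tautology.
In G5: every assignment gives 1 — tautology.

both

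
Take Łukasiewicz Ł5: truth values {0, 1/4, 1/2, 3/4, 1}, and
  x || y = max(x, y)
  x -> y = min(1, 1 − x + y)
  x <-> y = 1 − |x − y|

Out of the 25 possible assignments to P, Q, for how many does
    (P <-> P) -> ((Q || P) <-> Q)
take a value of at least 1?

value 1: 15 assignments (counts)
value 3/4: 4 assignments
value 1/2: 3 assignments
value 1/4: 2 assignments
value 0: 1 assignment
So 15 of the 25 assignments meet the threshold.

15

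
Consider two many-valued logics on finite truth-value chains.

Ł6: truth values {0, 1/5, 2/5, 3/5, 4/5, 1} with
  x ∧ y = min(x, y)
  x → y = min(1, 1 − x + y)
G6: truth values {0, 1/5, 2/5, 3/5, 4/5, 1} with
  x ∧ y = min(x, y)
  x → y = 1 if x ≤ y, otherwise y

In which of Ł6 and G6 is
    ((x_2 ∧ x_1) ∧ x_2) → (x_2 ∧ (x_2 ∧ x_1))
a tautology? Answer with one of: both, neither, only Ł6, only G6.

both

In Ł6: every assignment gives 1 — tautology.
In G6: every assignment gives 1 — tautology.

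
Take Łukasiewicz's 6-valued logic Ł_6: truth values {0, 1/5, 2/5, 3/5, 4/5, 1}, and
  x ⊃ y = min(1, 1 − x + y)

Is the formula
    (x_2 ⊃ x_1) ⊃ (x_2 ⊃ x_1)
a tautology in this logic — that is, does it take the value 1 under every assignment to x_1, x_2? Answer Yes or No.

At x_1 = 3/5, x_2 = 2/5, for instance:
x_2 ⊃ x_1 = 2/5 ⊃ 3/5 = 1
(x_2 ⊃ x_1) ⊃ (x_2 ⊃ x_1) = 1 ⊃ 1 = 1
and checking the remaining 35 assignments likewise gives ≥ 1 in every case.

Yes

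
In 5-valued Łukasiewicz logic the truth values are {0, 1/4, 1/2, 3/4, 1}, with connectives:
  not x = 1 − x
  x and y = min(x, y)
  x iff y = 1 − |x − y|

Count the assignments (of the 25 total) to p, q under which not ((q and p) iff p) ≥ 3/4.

3

value 1: 1 assignment (counts)
value 3/4: 2 assignments (counts)
value 1/2: 3 assignments
value 1/4: 4 assignments
value 0: 15 assignments
So 3 of the 25 assignments meet the threshold.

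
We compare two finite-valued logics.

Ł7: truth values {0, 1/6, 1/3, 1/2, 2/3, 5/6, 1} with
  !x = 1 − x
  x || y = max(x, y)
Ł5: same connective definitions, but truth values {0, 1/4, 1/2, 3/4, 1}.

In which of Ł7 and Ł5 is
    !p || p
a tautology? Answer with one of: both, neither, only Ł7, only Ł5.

In Ł7: at p = 1/6 the value is 5/6 — not a tautology.
In Ł5: at p = 1/4 the value is 3/4 — not a tautology.

neither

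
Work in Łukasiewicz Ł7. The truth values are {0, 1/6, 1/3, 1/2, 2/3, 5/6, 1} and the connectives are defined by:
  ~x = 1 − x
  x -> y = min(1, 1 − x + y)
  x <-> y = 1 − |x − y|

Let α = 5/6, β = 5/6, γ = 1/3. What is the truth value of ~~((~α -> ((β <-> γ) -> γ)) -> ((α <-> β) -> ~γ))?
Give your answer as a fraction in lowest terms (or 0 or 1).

~α = ~5/6 = 1/6
β <-> γ = 5/6 <-> 1/3 = 1/2
(β <-> γ) -> γ = 1/2 -> 1/3 = 5/6
~α -> ((β <-> γ) -> γ) = 1/6 -> 5/6 = 1
α <-> β = 5/6 <-> 5/6 = 1
~γ = ~1/3 = 2/3
(α <-> β) -> ~γ = 1 -> 2/3 = 2/3
(~α -> ((β <-> γ) -> γ)) -> ((α <-> β) -> ~γ) = 1 -> 2/3 = 2/3
~((~α -> ((β <-> γ) -> γ)) -> ((α <-> β) -> ~γ)) = ~2/3 = 1/3
~~((~α -> ((β <-> γ) -> γ)) -> ((α <-> β) -> ~γ)) = ~1/3 = 2/3

2/3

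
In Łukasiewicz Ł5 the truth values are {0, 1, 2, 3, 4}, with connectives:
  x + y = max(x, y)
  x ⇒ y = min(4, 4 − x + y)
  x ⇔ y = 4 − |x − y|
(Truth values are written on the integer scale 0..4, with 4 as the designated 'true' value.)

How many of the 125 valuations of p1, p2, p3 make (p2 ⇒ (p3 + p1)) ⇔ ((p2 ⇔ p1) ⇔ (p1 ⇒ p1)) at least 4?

45

value 4: 45 assignments (counts)
value 3: 36 assignments
value 2: 24 assignments
value 1: 14 assignments
value 0: 6 assignments
So 45 of the 125 assignments meet the threshold.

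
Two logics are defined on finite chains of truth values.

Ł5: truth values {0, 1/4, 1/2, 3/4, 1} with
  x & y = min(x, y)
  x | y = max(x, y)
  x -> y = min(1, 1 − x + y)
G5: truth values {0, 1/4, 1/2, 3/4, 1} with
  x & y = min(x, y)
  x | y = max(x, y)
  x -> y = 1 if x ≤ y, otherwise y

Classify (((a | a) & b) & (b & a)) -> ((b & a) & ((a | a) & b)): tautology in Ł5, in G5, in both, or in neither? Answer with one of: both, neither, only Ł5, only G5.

In Ł5: every assignment gives 1 — tautology.
In G5: every assignment gives 1 — tautology.

both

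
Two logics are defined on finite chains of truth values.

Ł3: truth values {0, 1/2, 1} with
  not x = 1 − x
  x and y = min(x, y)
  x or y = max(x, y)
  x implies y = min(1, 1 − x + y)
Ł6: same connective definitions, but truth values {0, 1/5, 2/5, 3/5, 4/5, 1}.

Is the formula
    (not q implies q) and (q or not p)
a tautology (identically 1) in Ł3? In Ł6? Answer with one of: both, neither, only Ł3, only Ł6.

neither

In Ł3: at p = 0, q = 0 the value is 0 — not a tautology.
In Ł6: at p = 0, q = 0 the value is 0 — not a tautology.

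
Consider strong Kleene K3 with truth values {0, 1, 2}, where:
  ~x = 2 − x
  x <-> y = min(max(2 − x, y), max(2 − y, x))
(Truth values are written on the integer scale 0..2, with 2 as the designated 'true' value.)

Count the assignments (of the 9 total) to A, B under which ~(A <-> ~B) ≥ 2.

A = 0, B = 0 ↦ 2  ≥
A = 0, B = 1 ↦ 1  <
A = 0, B = 2 ↦ 0  <
A = 1, B = 0 ↦ 1  <
A = 1, B = 1 ↦ 1  <
A = 1, B = 2 ↦ 1  <
A = 2, B = 0 ↦ 0  <
A = 2, B = 1 ↦ 1  <
A = 2, B = 2 ↦ 2  ≥
So 2 of the 9 assignments meet the threshold.

2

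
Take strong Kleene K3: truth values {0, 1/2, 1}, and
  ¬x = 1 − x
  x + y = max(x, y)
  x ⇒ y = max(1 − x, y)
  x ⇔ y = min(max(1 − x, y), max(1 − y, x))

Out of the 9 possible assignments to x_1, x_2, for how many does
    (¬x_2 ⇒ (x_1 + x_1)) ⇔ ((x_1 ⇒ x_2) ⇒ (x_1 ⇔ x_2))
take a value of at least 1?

2

x_1 = 0, x_2 = 0 ↦ 0  <
x_1 = 0, x_2 = 1/2 ↦ 1/2  <
x_1 = 0, x_2 = 1 ↦ 0  <
x_1 = 1/2, x_2 = 0 ↦ 1/2  <
x_1 = 1/2, x_2 = 1/2 ↦ 1/2  <
x_1 = 1/2, x_2 = 1 ↦ 1/2  <
x_1 = 1, x_2 = 0 ↦ 1  ≥
x_1 = 1, x_2 = 1/2 ↦ 1/2  <
x_1 = 1, x_2 = 1 ↦ 1  ≥
So 2 of the 9 assignments meet the threshold.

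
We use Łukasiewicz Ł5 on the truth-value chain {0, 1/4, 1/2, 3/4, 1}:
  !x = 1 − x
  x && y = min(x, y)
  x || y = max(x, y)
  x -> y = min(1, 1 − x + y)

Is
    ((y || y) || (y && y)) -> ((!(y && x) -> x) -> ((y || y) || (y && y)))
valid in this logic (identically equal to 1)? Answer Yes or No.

Yes

At x = 3/4, y = 1, for instance:
y || y = 1 || 1 = 1
y && y = 1 && 1 = 1
(y || y) || (y && y) = 1 || 1 = 1
y && x = 1 && 3/4 = 3/4
!(y && x) = !3/4 = 1/4
!(y && x) -> x = 1/4 -> 3/4 = 1
(!(y && x) -> x) -> ((y || y) || (y && y)) = 1 -> 1 = 1
((y || y) || (y && y)) -> ((!(y && x) -> x) -> ((y || y) || (y && y))) = 1 -> 1 = 1
and checking the remaining 24 assignments likewise gives ≥ 1 in every case.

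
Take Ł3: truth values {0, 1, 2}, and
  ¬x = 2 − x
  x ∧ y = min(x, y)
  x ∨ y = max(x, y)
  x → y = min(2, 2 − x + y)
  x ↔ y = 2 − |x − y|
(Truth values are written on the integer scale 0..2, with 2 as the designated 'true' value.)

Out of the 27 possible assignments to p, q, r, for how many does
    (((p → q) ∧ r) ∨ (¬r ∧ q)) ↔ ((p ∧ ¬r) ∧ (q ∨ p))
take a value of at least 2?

value 2: 9 assignments (counts)
value 1: 10 assignments
value 0: 8 assignments
So 9 of the 27 assignments meet the threshold.

9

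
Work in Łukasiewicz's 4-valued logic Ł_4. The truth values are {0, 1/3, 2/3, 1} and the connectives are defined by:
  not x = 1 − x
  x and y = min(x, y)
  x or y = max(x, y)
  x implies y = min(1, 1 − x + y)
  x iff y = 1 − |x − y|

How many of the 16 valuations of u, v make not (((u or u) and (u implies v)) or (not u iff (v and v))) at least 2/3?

u = 0, v = 0 ↦ 1  ≥
u = 0, v = 1/3 ↦ 2/3  ≥
u = 0, v = 2/3 ↦ 1/3  <
u = 0, v = 1 ↦ 0  <
u = 1/3, v = 0 ↦ 2/3  ≥
u = 1/3, v = 1/3 ↦ 1/3  <
u = 1/3, v = 2/3 ↦ 0  <
u = 1/3, v = 1 ↦ 1/3  <
u = 2/3, v = 0 ↦ 1/3  <
u = 2/3, v = 1/3 ↦ 0  <
u = 2/3, v = 2/3 ↦ 1/3  <
u = 2/3, v = 1 ↦ 1/3  <
u = 1, v = 0 ↦ 0  <
u = 1, v = 1/3 ↦ 1/3  <
u = 1, v = 2/3 ↦ 1/3  <
u = 1, v = 1 ↦ 0  <
So 3 of the 16 assignments meet the threshold.

3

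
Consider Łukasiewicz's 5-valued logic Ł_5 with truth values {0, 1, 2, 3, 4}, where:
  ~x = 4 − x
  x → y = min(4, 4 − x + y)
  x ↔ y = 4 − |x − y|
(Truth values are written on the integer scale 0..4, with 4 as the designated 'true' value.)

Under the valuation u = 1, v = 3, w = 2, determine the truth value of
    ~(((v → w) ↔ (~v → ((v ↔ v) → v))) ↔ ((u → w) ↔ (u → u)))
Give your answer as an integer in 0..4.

v → w = 3 → 2 = 3
~v = ~3 = 1
v ↔ v = 3 ↔ 3 = 4
(v ↔ v) → v = 4 → 3 = 3
~v → ((v ↔ v) → v) = 1 → 3 = 4
(v → w) ↔ (~v → ((v ↔ v) → v)) = 3 ↔ 4 = 3
u → w = 1 → 2 = 4
u → u = 1 → 1 = 4
(u → w) ↔ (u → u) = 4 ↔ 4 = 4
((v → w) ↔ (~v → ((v ↔ v) → v))) ↔ ((u → w) ↔ (u → u)) = 3 ↔ 4 = 3
~(((v → w) ↔ (~v → ((v ↔ v) → v))) ↔ ((u → w) ↔ (u → u))) = ~3 = 1

1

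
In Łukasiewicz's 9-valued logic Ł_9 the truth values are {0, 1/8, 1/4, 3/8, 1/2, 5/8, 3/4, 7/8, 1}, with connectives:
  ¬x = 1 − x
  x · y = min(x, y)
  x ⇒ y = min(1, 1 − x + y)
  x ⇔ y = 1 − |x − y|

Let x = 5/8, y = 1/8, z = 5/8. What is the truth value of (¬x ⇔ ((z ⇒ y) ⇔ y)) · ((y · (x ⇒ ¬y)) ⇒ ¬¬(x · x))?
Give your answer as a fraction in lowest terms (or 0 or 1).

3/4

¬x = ¬5/8 = 3/8
z ⇒ y = 5/8 ⇒ 1/8 = 1/2
(z ⇒ y) ⇔ y = 1/2 ⇔ 1/8 = 5/8
¬x ⇔ ((z ⇒ y) ⇔ y) = 3/8 ⇔ 5/8 = 3/4
¬y = ¬1/8 = 7/8
x ⇒ ¬y = 5/8 ⇒ 7/8 = 1
y · (x ⇒ ¬y) = 1/8 · 1 = 1/8
x · x = 5/8 · 5/8 = 5/8
¬(x · x) = ¬5/8 = 3/8
¬¬(x · x) = ¬3/8 = 5/8
(y · (x ⇒ ¬y)) ⇒ ¬¬(x · x) = 1/8 ⇒ 5/8 = 1
(¬x ⇔ ((z ⇒ y) ⇔ y)) · ((y · (x ⇒ ¬y)) ⇒ ¬¬(x · x)) = 3/4 · 1 = 3/4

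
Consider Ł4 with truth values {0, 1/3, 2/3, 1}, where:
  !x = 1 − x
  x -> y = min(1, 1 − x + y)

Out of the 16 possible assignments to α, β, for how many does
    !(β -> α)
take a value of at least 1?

1

α = 0, β = 0 ↦ 0  <
α = 0, β = 1/3 ↦ 1/3  <
α = 0, β = 2/3 ↦ 2/3  <
α = 0, β = 1 ↦ 1  ≥
α = 1/3, β = 0 ↦ 0  <
α = 1/3, β = 1/3 ↦ 0  <
α = 1/3, β = 2/3 ↦ 1/3  <
α = 1/3, β = 1 ↦ 2/3  <
α = 2/3, β = 0 ↦ 0  <
α = 2/3, β = 1/3 ↦ 0  <
α = 2/3, β = 2/3 ↦ 0  <
α = 2/3, β = 1 ↦ 1/3  <
α = 1, β = 0 ↦ 0  <
α = 1, β = 1/3 ↦ 0  <
α = 1, β = 2/3 ↦ 0  <
α = 1, β = 1 ↦ 0  <
So 1 of the 16 assignments meets the threshold.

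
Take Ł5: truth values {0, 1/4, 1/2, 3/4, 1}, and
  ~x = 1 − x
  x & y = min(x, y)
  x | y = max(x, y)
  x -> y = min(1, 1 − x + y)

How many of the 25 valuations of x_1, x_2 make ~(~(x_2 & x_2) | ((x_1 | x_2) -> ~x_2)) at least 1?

5

value 1: 5 assignments (counts)
value 3/4: 1 assignment
value 1/2: 5 assignments
value 1/4: 2 assignments
value 0: 12 assignments
So 5 of the 25 assignments meet the threshold.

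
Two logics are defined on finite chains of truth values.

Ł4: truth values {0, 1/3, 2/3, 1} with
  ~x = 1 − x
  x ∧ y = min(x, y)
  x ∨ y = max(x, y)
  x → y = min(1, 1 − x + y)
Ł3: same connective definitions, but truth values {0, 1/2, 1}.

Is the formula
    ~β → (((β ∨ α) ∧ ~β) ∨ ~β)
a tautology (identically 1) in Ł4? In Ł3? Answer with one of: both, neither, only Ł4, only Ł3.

In Ł4: every assignment gives 1 — tautology.
In Ł3: every assignment gives 1 — tautology.

both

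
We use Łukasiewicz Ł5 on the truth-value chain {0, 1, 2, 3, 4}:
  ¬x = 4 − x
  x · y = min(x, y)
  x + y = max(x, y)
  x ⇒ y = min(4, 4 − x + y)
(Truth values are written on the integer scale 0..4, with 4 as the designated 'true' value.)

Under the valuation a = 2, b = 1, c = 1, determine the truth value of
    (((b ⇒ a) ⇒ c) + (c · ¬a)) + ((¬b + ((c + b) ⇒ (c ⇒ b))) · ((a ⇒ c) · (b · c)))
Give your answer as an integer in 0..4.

1

b ⇒ a = 1 ⇒ 2 = 4
(b ⇒ a) ⇒ c = 4 ⇒ 1 = 1
¬a = ¬2 = 2
c · ¬a = 1 · 2 = 1
((b ⇒ a) ⇒ c) + (c · ¬a) = 1 + 1 = 1
¬b = ¬1 = 3
c + b = 1 + 1 = 1
c ⇒ b = 1 ⇒ 1 = 4
(c + b) ⇒ (c ⇒ b) = 1 ⇒ 4 = 4
¬b + ((c + b) ⇒ (c ⇒ b)) = 3 + 4 = 4
a ⇒ c = 2 ⇒ 1 = 3
b · c = 1 · 1 = 1
(a ⇒ c) · (b · c) = 3 · 1 = 1
(¬b + ((c + b) ⇒ (c ⇒ b))) · ((a ⇒ c) · (b · c)) = 4 · 1 = 1
(((b ⇒ a) ⇒ c) + (c · ¬a)) + ((¬b + ((c + b) ⇒ (c ⇒ b))) · ((a ⇒ c) · (b · c))) = 1 + 1 = 1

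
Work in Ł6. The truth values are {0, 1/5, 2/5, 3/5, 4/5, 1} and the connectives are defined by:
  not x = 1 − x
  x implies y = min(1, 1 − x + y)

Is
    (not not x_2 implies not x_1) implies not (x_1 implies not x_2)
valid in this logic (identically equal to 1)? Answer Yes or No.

Counterexample: take x_1 = 0, x_2 = 0.
not x_2 = not 0 = 1
not not x_2 = not 1 = 0
not x_1 = not 0 = 1
not not x_2 implies not x_1 = 0 implies 1 = 1
x_1 implies not x_2 = 0 implies 1 = 1
not (x_1 implies not x_2) = not 1 = 0
(not not x_2 implies not x_1) implies not (x_1 implies not x_2) = 1 implies 0 = 0
This gives 0 ≠ 1.

No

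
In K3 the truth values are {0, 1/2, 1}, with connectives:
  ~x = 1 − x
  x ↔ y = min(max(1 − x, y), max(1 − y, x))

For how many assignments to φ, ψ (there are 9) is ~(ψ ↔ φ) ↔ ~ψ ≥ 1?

2

φ = 0, ψ = 0 ↦ 0  <
φ = 0, ψ = 1/2 ↦ 1/2  <
φ = 0, ψ = 1 ↦ 0  <
φ = 1/2, ψ = 0 ↦ 1/2  <
φ = 1/2, ψ = 1/2 ↦ 1/2  <
φ = 1/2, ψ = 1 ↦ 1/2  <
φ = 1, ψ = 0 ↦ 1  ≥
φ = 1, ψ = 1/2 ↦ 1/2  <
φ = 1, ψ = 1 ↦ 1  ≥
So 2 of the 9 assignments meet the threshold.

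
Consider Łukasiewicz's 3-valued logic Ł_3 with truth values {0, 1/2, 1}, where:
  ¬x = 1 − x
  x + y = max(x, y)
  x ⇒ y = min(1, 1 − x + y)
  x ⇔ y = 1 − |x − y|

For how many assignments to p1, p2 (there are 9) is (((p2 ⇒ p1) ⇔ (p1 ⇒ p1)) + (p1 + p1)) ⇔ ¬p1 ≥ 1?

p1 = 0, p2 = 0 ↦ 1  ≥
p1 = 0, p2 = 1/2 ↦ 1/2  <
p1 = 0, p2 = 1 ↦ 0  <
p1 = 1/2, p2 = 0 ↦ 1/2  <
p1 = 1/2, p2 = 1/2 ↦ 1/2  <
p1 = 1/2, p2 = 1 ↦ 1  ≥
p1 = 1, p2 = 0 ↦ 0  <
p1 = 1, p2 = 1/2 ↦ 0  <
p1 = 1, p2 = 1 ↦ 0  <
So 2 of the 9 assignments meet the threshold.

2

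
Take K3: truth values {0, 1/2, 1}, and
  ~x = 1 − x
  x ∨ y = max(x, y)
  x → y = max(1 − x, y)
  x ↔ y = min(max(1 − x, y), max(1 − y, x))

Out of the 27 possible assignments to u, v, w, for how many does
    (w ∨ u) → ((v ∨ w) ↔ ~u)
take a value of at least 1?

value 1: 8 assignments (counts)
value 1/2: 14 assignments
value 0: 5 assignments
So 8 of the 27 assignments meet the threshold.

8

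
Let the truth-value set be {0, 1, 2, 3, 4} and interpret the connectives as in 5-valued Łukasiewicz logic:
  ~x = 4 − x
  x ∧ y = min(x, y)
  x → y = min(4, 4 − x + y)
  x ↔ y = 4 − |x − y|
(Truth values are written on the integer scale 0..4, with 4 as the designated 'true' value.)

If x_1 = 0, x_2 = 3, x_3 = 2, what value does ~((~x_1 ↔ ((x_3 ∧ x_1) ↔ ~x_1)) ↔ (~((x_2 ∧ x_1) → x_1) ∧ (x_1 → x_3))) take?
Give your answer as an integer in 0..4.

~x_1 = ~0 = 4
x_3 ∧ x_1 = 2 ∧ 0 = 0
~x_1 = ~0 = 4
(x_3 ∧ x_1) ↔ ~x_1 = 0 ↔ 4 = 0
~x_1 ↔ ((x_3 ∧ x_1) ↔ ~x_1) = 4 ↔ 0 = 0
x_2 ∧ x_1 = 3 ∧ 0 = 0
(x_2 ∧ x_1) → x_1 = 0 → 0 = 4
~((x_2 ∧ x_1) → x_1) = ~4 = 0
x_1 → x_3 = 0 → 2 = 4
~((x_2 ∧ x_1) → x_1) ∧ (x_1 → x_3) = 0 ∧ 4 = 0
(~x_1 ↔ ((x_3 ∧ x_1) ↔ ~x_1)) ↔ (~((x_2 ∧ x_1) → x_1) ∧ (x_1 → x_3)) = 0 ↔ 0 = 4
~((~x_1 ↔ ((x_3 ∧ x_1) ↔ ~x_1)) ↔ (~((x_2 ∧ x_1) → x_1) ∧ (x_1 → x_3))) = ~4 = 0

0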